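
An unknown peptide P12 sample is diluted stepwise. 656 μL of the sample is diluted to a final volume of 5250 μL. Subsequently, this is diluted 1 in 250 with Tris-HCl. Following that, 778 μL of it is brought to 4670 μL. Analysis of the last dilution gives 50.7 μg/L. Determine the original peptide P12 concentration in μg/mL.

609 μg/mL

Overall dilution factor = 8.003 × 250 × 6.003 = 1.20 × 10⁴.
Original = 50.7 μg/L × 1.20 × 10⁴ = 6.09 × 10⁵ μg/L = 609 μg/mL.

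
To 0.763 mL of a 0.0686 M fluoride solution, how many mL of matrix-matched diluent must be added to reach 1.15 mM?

44.8 mL

1.15 mM = 1.15 × 10⁻³ M.
V₂ = C₁V₁/C₂ = 0.0686 × 0.763 / 1.15 × 10⁻³ = 45.5 mL.
Diluent to add = V₂ − V₁ = 45.5 − 0.763 = 44.8 mL.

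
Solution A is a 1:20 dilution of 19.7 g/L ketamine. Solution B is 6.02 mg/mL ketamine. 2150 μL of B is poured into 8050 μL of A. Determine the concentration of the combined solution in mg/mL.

2.05 mg/mL

C_A = 19.7 g/L / 20 = 0.985 g/L.
C_B = 6.02 mg/mL = 6.02 g/L.
C_mix = (C_A·V_A + C_B·V_B)/(V_A + V_B) = (0.985×8050 + 6.02×2150) / 10200 = 2.05 g/L = 2.05 mg/mL.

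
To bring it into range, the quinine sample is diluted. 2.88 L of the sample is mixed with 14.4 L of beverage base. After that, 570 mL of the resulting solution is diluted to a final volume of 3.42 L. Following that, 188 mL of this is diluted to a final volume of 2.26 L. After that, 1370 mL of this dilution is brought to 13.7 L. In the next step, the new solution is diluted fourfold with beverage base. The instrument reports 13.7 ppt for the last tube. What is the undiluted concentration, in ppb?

Overall dilution factor = 6 × 6 × 12.02 × 10 × 4 = 1.73 × 10⁴.
Original = 13.7 ppt × 1.73 × 10⁴ = 2.37 × 10⁵ ppt = 237 ppb.

237 ppb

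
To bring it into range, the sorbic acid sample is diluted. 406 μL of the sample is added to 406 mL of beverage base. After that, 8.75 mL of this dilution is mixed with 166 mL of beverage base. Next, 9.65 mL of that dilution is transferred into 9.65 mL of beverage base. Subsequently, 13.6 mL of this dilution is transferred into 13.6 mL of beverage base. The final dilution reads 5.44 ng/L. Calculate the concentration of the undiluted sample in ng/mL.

Overall dilution factor = 1001 × 19.97 × 2 × 2 = 8.00 × 10⁴.
Original = 5.44 ng/L × 8.00 × 10⁴ = 4.35 × 10⁵ ng/L = 435 ng/mL.

435 ng/mL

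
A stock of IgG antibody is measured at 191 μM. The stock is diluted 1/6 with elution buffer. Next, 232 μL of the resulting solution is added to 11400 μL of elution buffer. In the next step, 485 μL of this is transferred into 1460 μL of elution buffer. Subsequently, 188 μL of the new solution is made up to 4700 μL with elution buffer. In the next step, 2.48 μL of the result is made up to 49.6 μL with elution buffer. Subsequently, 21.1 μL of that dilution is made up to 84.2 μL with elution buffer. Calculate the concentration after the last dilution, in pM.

79.3 pM

Overall dilution factor = 6 × 50.14 × 4.010 × 25 × 20 × 3.991 = 2.41 × 10⁶.
191 μM / 2.41 × 10⁶ = 7.93 × 10⁻⁵ μM = 79.3 pM.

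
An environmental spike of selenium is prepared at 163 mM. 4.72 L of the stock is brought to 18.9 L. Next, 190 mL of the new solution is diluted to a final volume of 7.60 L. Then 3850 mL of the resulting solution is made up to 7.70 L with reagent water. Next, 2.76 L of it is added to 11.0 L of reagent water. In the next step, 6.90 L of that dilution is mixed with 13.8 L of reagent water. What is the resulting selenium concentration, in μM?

Overall dilution factor = 4.004 × 40 × 2 × 4.986 × 3 = 4791.
163 mM / 4791 = 0.0340 mM = 34.0 μM.

34.0 μM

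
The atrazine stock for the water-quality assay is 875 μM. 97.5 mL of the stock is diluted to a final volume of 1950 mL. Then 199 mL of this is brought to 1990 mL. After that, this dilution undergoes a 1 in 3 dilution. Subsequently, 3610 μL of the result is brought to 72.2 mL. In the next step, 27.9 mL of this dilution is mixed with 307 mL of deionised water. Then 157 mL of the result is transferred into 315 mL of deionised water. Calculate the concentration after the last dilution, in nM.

Overall dilution factor = 20 × 10 × 3 × 20 × 12.00 × 3.006 = 4.33 × 10⁵.
875 μM / 4.33 × 10⁵ = 2.02 × 10⁻³ μM = 2.02 nM.

2.02 nM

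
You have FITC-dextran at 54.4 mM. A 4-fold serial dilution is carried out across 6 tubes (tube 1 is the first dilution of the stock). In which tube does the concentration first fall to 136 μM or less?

tube 5

Tube n has concentration 54.4 mM / 4ⁿ.
Need 4ⁿ ≥ 54.4 mM / 136 μM = 400, so n ≥ 4.32.
First such tube: n = 5.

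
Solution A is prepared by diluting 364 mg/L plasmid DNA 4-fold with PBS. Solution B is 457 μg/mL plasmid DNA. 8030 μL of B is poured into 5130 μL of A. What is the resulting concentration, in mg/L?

C_A = 364 mg/L / 4 = 91.0 mg/L.
C_B = 457 μg/mL = 457 mg/L.
C_mix = (C_A·V_A + C_B·V_B)/(V_A + V_B) = (91.0×5130 + 457×8030) / 13160 = 314 mg/L.

314 mg/L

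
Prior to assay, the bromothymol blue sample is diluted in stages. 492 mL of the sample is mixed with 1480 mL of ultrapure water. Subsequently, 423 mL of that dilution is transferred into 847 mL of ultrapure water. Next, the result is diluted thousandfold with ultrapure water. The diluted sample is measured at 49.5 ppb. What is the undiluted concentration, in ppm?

Overall dilution factor = 4.008 × 3.002 × 1000 = 1.20 × 10⁴.
Original = 49.5 ppb × 1.20 × 10⁴ = 5.96 × 10⁵ ppb = 596 ppm.

596 ppm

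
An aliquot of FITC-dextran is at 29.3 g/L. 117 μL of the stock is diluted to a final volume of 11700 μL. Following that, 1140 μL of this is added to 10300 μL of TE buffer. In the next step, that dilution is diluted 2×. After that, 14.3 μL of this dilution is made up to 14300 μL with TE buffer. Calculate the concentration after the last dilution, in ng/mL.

Overall dilution factor = 100 × 10.04 × 2 × 1000 = 2.01 × 10⁶.
29.3 g/L / 2.01 × 10⁶ = 1.46 × 10⁻⁵ g/L = 14.6 ng/mL.

14.6 ng/mL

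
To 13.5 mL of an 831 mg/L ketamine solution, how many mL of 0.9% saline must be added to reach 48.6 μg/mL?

48.6 μg/mL = 48.6 mg/L.
V₂ = C₁V₁/C₂ = 831 × 13.5 / 48.6 = 231 mL.
Diluent to add = V₂ − V₁ = 231 − 13.5 = 217 mL.

217 mL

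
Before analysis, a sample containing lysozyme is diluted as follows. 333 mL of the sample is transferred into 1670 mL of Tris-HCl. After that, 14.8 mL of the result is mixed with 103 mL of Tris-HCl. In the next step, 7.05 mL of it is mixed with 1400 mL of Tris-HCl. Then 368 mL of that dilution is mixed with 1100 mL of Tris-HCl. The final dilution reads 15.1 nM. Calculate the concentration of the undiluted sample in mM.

0.576 mM

Overall dilution factor = 6.015 × 7.959 × 199.6 × 3.989 = 3.81 × 10⁴.
Original = 15.1 nM × 3.81 × 10⁴ = 5.76 × 10⁵ nM = 0.576 mM.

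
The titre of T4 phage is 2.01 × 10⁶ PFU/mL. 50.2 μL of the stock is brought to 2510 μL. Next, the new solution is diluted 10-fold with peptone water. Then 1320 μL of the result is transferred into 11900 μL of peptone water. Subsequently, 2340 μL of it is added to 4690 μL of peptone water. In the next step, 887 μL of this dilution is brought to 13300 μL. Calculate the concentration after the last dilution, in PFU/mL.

8.91 PFU/mL

Overall dilution factor = 50 × 10 × 10.02 × 3.004 × 14.99 = 2.26 × 10⁵.
2.01 × 10⁶ PFU/mL / 2.26 × 10⁵ = 8.91 PFU/mL.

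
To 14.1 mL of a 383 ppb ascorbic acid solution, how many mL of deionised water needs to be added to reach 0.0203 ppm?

0.0203 ppm = 20.3 ppb.
V₂ = C₁V₁/C₂ = 383 × 14.1 / 20.3 = 266 mL.
Diluent to add = V₂ − V₁ = 266 − 14.1 = 252 mL.

252 mL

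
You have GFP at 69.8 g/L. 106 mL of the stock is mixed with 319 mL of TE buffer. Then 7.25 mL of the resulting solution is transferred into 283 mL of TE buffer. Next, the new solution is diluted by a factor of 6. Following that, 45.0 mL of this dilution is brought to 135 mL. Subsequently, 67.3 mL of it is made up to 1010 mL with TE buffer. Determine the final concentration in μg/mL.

Overall dilution factor = 4.009 × 40.03 × 6 × 3 × 15.01 = 4.34 × 10⁴.
69.8 g/L / 4.34 × 10⁴ = 1.61 × 10⁻³ g/L = 1.61 μg/mL.

1.61 μg/mL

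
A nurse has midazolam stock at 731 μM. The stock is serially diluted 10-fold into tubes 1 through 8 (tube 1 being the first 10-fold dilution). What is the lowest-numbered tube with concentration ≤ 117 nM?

tube 4

Tube n has concentration 731 μM / 10ⁿ.
Need 10ⁿ ≥ 731 μM / 117 nM = 6248, so n ≥ 3.80.
First such tube: n = 4.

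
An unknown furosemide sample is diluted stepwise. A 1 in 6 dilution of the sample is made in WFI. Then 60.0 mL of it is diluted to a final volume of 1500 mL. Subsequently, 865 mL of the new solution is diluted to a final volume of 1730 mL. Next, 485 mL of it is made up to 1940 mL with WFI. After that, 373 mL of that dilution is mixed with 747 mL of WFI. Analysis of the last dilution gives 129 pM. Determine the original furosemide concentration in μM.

Overall dilution factor = 6 × 25 × 2 × 4 × 3.003 = 3603.
Original = 129 pM × 3603 = 4.65 × 10⁵ pM = 0.465 μM.

0.465 μM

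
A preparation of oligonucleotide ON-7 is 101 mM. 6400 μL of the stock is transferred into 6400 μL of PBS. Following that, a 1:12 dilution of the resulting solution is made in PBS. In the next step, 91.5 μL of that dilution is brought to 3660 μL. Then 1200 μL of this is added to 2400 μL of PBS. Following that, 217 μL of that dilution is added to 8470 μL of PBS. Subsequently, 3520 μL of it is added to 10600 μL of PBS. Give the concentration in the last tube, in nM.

218 nM

Overall dilution factor = 2 × 12 × 40 × 3 × 40.03 × 4.011 = 4.62 × 10⁵.
101 mM / 4.62 × 10⁵ = 2.18 × 10⁻⁴ mM = 218 nM.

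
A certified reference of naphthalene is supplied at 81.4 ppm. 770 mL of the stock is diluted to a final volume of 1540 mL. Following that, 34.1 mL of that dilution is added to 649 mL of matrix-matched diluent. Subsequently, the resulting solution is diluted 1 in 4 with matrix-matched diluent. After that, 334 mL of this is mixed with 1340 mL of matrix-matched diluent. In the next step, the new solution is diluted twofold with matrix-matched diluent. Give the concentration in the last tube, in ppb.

50.7 ppb

Overall dilution factor = 2 × 20.03 × 4 × 5.012 × 2 = 1606.
81.4 ppm / 1606 = 0.0507 ppm = 50.7 ppb.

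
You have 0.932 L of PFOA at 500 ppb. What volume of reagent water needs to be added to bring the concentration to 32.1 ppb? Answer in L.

V₂ = C₁V₁/C₂ = 500 × 0.932 / 32.1 = 14.5 L.
Diluent to add = V₂ − V₁ = 14.5 − 0.932 = 13.6 L.

13.6 L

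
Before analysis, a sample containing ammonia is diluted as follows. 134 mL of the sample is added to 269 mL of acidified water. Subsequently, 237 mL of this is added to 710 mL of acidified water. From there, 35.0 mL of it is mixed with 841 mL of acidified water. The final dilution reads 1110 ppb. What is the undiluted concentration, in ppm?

Overall dilution factor = 3.007 × 3.996 × 25.03 = 301.
Original = 1110 ppb × 301 = 3.34 × 10⁵ ppb = 334 ppm.

334 ppm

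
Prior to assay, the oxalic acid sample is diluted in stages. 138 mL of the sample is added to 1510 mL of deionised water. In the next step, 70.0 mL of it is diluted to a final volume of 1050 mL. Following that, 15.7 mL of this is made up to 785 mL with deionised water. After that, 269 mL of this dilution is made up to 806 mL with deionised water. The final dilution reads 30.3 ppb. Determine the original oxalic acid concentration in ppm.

813 ppm

Overall dilution factor = 11.94 × 15 × 50 × 2.996 = 2.68 × 10⁴.
Original = 30.3 ppb × 2.68 × 10⁴ = 8.13 × 10⁵ ppb = 813 ppm.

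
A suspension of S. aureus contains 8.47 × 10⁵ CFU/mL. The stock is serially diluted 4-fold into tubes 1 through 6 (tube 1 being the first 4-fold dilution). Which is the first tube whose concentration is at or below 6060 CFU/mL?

Tube n has concentration 8.47 × 10⁵ CFU/mL / 4ⁿ.
Need 4ⁿ ≥ 8.47 × 10⁵ CFU/mL / 6060 CFU/mL = 140, so n ≥ 3.56.
First such tube: n = 4.

tube 4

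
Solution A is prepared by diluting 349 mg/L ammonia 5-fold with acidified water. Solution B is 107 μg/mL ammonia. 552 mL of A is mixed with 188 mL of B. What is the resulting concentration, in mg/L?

C_A = 349 mg/L / 5 = 69.8 mg/L.
C_B = 107 μg/mL = 107 mg/L.
C_mix = (C_A·V_A + C_B·V_B)/(V_A + V_B) = (69.8×552 + 107×188) / 740.0 = 79.3 mg/L.

79.3 mg/L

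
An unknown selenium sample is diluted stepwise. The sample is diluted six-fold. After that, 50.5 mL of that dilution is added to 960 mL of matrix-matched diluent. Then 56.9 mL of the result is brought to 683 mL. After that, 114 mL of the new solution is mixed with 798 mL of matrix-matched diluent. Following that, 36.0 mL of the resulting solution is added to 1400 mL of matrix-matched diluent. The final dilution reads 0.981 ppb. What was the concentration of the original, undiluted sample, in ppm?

451 ppm

Overall dilution factor = 6 × 20.01 × 12.00 × 8 × 39.89 = 4.60 × 10⁵.
Original = 0.981 ppb × 4.60 × 10⁵ = 4.51 × 10⁵ ppb = 451 ppm.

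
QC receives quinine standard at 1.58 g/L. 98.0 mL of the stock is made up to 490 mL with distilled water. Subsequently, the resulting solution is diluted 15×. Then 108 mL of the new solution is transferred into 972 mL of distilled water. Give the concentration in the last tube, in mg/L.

Overall dilution factor = 5 × 15 × 10 = 750.
1.58 g/L / 750 = 2.11 × 10⁻³ g/L = 2.11 mg/L.

2.11 mg/L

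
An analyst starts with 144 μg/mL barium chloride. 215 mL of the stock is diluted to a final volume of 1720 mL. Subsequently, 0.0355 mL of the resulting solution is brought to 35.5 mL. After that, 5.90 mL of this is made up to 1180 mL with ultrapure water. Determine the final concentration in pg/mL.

Overall dilution factor = 8 × 1000 × 200 = 1.60 × 10⁶.
144 μg/mL / 1.60 × 10⁶ = 9.00 × 10⁻⁵ μg/mL = 90.0 pg/mL.

90.0 pg/mL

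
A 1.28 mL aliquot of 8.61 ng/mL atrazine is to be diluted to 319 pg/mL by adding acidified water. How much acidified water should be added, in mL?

319 pg/mL = 0.319 ng/mL.
V₂ = C₁V₁/C₂ = 8.61 × 1.28 / 0.319 = 34.5 mL.
Diluent to add = V₂ − V₁ = 34.5 − 1.28 = 33.3 mL.

33.3 mL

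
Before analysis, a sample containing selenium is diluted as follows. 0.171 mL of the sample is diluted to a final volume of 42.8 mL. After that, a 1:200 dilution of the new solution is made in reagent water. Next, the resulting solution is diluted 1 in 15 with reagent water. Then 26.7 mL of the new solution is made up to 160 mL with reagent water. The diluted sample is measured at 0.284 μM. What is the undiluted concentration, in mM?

Overall dilution factor = 250.3 × 200 × 15 × 5.993 = 4.50 × 10⁶.
Original = 0.284 μM × 4.50 × 10⁶ = 1.28 × 10⁶ μM = 1280 mM.

1280 mM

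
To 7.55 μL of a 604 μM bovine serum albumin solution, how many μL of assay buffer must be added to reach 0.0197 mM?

0.0197 mM = 19.7 μM.
V₂ = C₁V₁/C₂ = 604 × 7.55 / 19.7 = 231 μL.
Diluent to add = V₂ − V₁ = 231 − 7.55 = 224 μL.

224 μL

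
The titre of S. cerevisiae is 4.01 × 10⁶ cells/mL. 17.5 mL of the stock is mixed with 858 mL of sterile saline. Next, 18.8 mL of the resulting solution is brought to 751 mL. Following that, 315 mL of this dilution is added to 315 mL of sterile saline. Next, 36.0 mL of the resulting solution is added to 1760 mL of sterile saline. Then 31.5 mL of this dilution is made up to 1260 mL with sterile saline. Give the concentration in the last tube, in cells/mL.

Overall dilution factor = 50.03 × 39.95 × 2 × 49.89 × 40 = 7.98 × 10⁶.
4.01 × 10⁶ cells/mL / 7.98 × 10⁶ = 0.503 cells/mL.

0.503 cells/mL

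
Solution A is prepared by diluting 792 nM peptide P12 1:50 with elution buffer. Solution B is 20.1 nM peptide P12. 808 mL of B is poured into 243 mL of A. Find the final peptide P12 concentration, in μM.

0.0191 μM

C_A = 792 nM / 50 = 15.8 nM.
C_mix = (C_A·V_A + C_B·V_B)/(V_A + V_B) = (15.8×243 + 20.1×808) / 1051 = 19.1 nM = 0.0191 μM.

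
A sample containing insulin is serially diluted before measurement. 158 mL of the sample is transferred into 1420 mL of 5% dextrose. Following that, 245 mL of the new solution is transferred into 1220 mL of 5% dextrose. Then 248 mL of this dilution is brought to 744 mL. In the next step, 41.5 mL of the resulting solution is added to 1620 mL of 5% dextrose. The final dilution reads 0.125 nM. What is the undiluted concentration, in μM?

0.897 μM

Overall dilution factor = 9.987 × 5.980 × 3 × 40.04 = 7173.
Original = 0.125 nM × 7173 = 897 nM = 0.897 μM.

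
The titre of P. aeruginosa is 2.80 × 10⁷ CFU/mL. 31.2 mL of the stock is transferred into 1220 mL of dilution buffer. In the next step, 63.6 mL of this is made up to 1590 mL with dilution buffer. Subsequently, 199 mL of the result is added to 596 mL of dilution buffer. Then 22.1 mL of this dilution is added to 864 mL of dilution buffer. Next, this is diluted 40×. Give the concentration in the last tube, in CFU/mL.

Overall dilution factor = 40.10 × 25 × 3.995 × 40.10 × 40 = 6.42 × 10⁶.
2.80 × 10⁷ CFU/mL / 6.42 × 10⁶ = 4.36 CFU/mL.

4.36 CFU/mL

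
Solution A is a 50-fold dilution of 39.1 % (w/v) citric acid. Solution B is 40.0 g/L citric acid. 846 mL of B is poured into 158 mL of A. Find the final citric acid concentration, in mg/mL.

C_A = 39.1 % (w/v) / 50 = 0.782 % (w/v).
C_B = 40.0 g/L = 4.00 % (w/v).
C_mix = (C_A·V_A + C_B·V_B)/(V_A + V_B) = (0.782×158 + 4.00×846) / 1004 = 3.49 % (w/v) = 34.9 mg/mL.

34.9 mg/mL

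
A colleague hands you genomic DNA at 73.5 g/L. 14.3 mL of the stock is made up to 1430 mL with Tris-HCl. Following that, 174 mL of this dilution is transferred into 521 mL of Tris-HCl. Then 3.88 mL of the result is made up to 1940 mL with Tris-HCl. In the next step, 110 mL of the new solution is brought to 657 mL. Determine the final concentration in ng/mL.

Overall dilution factor = 100 × 3.994 × 500 × 5.973 = 1.19 × 10⁶.
73.5 g/L / 1.19 × 10⁶ = 6.16 × 10⁻⁵ g/L = 61.6 ng/mL.

61.6 ng/mL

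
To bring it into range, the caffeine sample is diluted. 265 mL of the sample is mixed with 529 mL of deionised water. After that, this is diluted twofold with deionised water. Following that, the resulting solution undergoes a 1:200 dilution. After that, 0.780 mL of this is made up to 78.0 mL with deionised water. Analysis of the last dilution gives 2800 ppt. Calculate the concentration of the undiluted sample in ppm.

336 ppm

Overall dilution factor = 2.996 × 2 × 200 × 100 = 1.20 × 10⁵.
Original = 2800 ppt × 1.20 × 10⁵ = 3.36 × 10⁸ ppt = 336 ppm.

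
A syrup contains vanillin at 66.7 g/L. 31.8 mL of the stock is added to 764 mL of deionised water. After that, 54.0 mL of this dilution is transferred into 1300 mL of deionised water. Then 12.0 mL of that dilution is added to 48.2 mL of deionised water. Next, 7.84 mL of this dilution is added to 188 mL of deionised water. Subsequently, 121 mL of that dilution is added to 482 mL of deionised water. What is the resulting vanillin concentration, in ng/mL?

170 ng/mL

Overall dilution factor = 25.03 × 25.07 × 5.017 × 24.98 × 4.983 = 3.92 × 10⁵.
66.7 g/L / 3.92 × 10⁵ = 1.70 × 10⁻⁴ g/L = 170 ng/mL.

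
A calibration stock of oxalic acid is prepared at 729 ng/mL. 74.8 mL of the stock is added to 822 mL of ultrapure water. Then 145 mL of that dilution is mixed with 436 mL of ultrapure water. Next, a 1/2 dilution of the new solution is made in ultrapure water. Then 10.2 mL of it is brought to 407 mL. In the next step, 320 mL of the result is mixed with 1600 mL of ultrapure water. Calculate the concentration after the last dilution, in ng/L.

31.7 ng/L

Overall dilution factor = 11.99 × 4.007 × 2 × 39.90 × 6 = 2.30 × 10⁴.
729 ng/mL / 2.30 × 10⁴ = 0.0317 ng/mL = 31.7 ng/L.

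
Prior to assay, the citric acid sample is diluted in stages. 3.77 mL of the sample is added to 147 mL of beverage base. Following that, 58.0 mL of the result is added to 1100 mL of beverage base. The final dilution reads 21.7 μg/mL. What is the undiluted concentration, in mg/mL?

Overall dilution factor = 39.99 × 19.97 = 798.
Original = 21.7 μg/mL × 798 = 1.73 × 10⁴ μg/mL = 17.3 mg/mL.

17.3 mg/mL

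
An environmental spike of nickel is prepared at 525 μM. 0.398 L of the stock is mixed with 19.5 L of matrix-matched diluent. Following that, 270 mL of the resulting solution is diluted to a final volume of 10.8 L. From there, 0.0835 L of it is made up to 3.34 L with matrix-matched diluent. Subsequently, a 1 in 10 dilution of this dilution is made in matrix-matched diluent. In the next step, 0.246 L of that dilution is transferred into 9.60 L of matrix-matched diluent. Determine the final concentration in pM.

Overall dilution factor = 49.99 × 40 × 40 × 10 × 40.02 = 3.20 × 10⁷.
525 μM / 3.20 × 10⁷ = 1.64 × 10⁻⁵ μM = 16.4 pM.

16.4 pM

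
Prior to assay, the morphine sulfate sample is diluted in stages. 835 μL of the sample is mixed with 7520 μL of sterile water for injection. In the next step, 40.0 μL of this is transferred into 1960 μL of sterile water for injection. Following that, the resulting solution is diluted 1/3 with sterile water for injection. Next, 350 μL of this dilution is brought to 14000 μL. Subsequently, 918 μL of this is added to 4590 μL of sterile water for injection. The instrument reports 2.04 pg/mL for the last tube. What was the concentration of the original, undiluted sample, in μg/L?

Overall dilution factor = 10.01 × 50 × 3 × 40 × 6 = 3.60 × 10⁵.
Original = 2.04 pg/mL × 3.60 × 10⁵ = 7.35 × 10⁵ pg/mL = 735 μg/L.

735 μg/L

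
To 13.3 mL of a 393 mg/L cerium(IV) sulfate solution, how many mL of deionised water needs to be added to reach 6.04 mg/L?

852 mL

V₂ = C₁V₁/C₂ = 393 × 13.3 / 6.04 = 865 mL.
Diluent to add = V₂ − V₁ = 865 − 13.3 = 852 mL.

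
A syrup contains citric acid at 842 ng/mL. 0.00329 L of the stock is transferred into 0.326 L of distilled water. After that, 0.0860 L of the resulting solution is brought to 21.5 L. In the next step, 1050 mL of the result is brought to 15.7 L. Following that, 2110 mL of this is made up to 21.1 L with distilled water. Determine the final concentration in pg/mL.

Overall dilution factor = 100.1 × 250 × 14.95 × 10 = 3.74 × 10⁶.
842 ng/mL / 3.74 × 10⁶ = 2.25 × 10⁻⁴ ng/mL = 0.225 pg/mL.

0.225 pg/mL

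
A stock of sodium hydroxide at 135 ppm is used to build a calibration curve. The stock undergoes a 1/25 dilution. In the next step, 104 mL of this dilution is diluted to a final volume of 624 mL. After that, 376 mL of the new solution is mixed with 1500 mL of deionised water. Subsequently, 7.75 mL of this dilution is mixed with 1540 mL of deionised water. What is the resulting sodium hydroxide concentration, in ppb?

0.903 ppb

Overall dilution factor = 25 × 6 × 4.989 × 199.7 = 1.49 × 10⁵.
135 ppm / 1.49 × 10⁵ = 9.03 × 10⁻⁴ ppm = 0.903 ppb.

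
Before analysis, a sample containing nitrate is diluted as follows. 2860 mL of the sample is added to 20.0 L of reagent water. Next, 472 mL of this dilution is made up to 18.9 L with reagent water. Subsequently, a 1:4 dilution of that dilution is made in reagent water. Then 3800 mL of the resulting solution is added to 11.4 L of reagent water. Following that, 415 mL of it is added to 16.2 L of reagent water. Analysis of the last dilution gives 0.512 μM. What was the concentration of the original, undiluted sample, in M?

0.105 M

Overall dilution factor = 7.993 × 40.04 × 4 × 4 × 40.04 = 2.05 × 10⁵.
Original = 0.512 μM × 2.05 × 10⁵ = 1.05 × 10⁵ μM = 0.105 M.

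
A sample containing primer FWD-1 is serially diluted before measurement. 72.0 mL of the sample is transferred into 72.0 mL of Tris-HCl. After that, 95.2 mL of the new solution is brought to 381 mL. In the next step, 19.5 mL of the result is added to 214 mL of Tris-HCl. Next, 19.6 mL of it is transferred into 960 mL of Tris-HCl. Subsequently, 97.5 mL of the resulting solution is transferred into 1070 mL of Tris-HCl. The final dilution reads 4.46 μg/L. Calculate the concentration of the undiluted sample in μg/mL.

256 μg/mL

Overall dilution factor = 2 × 4.002 × 11.97 × 49.98 × 11.97 = 5.74 × 10⁴.
Original = 4.46 μg/L × 5.74 × 10⁴ = 2.56 × 10⁵ μg/L = 256 μg/mL.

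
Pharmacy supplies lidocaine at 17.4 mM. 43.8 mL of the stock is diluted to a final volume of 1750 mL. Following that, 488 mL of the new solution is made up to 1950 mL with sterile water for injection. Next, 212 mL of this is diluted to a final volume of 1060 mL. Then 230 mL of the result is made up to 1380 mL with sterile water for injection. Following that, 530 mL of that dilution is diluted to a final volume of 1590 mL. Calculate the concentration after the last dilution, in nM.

1210 nM

Overall dilution factor = 39.95 × 3.996 × 5 × 6 × 3 = 1.44 × 10⁴.
17.4 mM / 1.44 × 10⁴ = 1.21 × 10⁻³ mM = 1210 nM.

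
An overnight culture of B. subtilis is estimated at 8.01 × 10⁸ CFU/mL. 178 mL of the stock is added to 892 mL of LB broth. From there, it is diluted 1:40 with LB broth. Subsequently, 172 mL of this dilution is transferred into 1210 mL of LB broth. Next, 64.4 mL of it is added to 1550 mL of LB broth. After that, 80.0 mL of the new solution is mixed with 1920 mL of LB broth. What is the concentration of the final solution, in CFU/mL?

662 CFU/mL

Overall dilution factor = 6.011 × 40 × 8.035 × 25.07 × 25 = 1.21 × 10⁶.
8.01 × 10⁸ CFU/mL / 1.21 × 10⁶ = 662 CFU/mL.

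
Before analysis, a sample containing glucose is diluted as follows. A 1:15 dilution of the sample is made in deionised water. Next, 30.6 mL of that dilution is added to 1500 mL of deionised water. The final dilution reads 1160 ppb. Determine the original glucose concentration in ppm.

Overall dilution factor = 15 × 50.02 = 750.
Original = 1160 ppb × 750 = 8.70 × 10⁵ ppb = 870 ppm.

870 ppm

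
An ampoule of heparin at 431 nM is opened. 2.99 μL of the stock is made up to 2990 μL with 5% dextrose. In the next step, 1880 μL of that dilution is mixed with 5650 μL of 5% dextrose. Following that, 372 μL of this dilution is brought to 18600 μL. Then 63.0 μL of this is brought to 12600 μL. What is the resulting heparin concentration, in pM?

0.0108 pM

Overall dilution factor = 1000 × 4.005 × 50 × 200 = 4.01 × 10⁷.
431 nM / 4.01 × 10⁷ = 1.08 × 10⁻⁵ nM = 0.0108 pM.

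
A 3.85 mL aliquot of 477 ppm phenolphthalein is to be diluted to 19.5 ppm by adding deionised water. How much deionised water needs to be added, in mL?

V₂ = C₁V₁/C₂ = 477 × 3.85 / 19.5 = 94.2 mL.
Diluent to add = V₂ − V₁ = 94.2 − 3.85 = 90.3 mL.

90.3 mL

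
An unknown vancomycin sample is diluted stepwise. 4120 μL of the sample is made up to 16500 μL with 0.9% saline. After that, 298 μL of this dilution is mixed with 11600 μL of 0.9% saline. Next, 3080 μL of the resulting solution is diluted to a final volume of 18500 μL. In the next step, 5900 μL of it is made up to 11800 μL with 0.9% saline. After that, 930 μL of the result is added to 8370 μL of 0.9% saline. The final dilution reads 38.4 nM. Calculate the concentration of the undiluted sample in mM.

0.738 mM

Overall dilution factor = 4.005 × 39.93 × 6.006 × 2 × 10 = 1.92 × 10⁴.
Original = 38.4 nM × 1.92 × 10⁴ = 7.38 × 10⁵ nM = 0.738 mM.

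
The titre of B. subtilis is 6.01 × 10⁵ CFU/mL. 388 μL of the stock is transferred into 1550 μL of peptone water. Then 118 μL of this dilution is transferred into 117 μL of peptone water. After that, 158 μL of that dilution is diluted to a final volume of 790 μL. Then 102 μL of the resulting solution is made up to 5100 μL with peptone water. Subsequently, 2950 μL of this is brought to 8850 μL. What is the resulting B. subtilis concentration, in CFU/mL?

Overall dilution factor = 4.995 × 1.992 × 5 × 50 × 3 = 7461.
6.01 × 10⁵ CFU/mL / 7461 = 80.6 CFU/mL.

80.6 CFU/mL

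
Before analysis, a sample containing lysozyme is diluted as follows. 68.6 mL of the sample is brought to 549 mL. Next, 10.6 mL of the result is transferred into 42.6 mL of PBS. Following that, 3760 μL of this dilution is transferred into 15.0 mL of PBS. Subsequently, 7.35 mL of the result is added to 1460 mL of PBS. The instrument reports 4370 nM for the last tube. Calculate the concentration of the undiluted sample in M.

Overall dilution factor = 8.003 × 5.019 × 4.989 × 199.6 = 4.00 × 10⁴.
Original = 4370 nM × 4.00 × 10⁴ = 1.75 × 10⁸ nM = 0.175 M.

0.175 M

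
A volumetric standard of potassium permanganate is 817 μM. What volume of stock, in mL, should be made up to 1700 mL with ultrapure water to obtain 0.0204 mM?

42.4 mL

0.0204 mM = 20.4 μM.
V₁ = C₂V₂/C₁ = 20.4 × 1700 / 817 = 42.4 mL.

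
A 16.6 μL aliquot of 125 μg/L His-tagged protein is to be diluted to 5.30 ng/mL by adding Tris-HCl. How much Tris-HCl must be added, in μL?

5.30 ng/mL = 5.30 μg/L.
V₂ = C₁V₁/C₂ = 125 × 16.6 / 5.30 = 392 μL.
Diluent to add = V₂ − V₁ = 392 − 16.6 = 375 μL.

375 μL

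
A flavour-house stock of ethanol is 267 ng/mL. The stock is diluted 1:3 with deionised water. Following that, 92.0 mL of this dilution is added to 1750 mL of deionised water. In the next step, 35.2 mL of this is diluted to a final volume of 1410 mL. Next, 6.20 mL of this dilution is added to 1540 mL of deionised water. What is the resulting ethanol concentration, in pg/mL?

Overall dilution factor = 3 × 20.02 × 40.06 × 249.4 = 6.00 × 10⁵.
267 ng/mL / 6.00 × 10⁵ = 4.45 × 10⁻⁴ ng/mL = 0.445 pg/mL.

0.445 pg/mL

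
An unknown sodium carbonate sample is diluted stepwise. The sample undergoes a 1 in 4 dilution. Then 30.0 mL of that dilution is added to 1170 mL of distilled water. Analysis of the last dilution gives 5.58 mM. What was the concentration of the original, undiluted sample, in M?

0.893 M

Overall dilution factor = 4 × 40 = 160.
Original = 5.58 mM × 160 = 893 mM = 0.893 M.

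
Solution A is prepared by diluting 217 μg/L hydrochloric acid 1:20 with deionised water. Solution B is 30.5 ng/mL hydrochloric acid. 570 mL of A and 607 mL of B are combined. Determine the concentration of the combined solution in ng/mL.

C_A = 217 μg/L / 20 = 10.8 μg/L.
C_B = 30.5 ng/mL = 30.5 μg/L.
C_mix = (C_A·V_A + C_B·V_B)/(V_A + V_B) = (10.8×570 + 30.5×607) / 1177 = 21.0 μg/L = 21.0 ng/mL.

21.0 ng/mL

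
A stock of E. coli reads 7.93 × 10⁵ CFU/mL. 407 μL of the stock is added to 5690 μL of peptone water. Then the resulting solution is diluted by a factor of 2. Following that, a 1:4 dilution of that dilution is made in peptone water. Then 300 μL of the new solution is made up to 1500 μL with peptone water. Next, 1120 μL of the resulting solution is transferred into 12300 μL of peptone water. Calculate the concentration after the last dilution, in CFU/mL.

Overall dilution factor = 14.98 × 2 × 4 × 5 × 11.98 = 7180.
7.93 × 10⁵ CFU/mL / 7180 = 110 CFU/mL.

110 CFU/mL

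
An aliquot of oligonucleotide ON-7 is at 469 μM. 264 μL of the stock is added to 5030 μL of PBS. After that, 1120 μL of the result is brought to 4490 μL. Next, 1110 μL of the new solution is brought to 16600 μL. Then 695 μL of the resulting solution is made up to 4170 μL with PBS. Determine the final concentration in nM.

65.0 nM

Overall dilution factor = 20.05 × 4.009 × 14.95 × 6 = 7213.
469 μM / 7213 = 0.0650 μM = 65.0 nM.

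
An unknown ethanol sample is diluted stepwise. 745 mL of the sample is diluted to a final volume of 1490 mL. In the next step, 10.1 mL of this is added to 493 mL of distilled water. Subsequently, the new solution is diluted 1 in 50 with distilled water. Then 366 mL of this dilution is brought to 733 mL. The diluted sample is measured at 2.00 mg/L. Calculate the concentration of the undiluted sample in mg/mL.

Overall dilution factor = 2 × 49.81 × 50 × 2.003 = 9976.
Original = 2.00 mg/L × 9976 = 2.00 × 10⁴ mg/L = 20.0 mg/mL.

20.0 mg/mL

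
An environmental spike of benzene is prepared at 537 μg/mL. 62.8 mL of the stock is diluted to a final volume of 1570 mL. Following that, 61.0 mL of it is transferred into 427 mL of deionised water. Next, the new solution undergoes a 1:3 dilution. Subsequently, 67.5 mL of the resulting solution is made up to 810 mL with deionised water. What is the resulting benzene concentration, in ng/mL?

74.6 ng/mL

Overall dilution factor = 25 × 8 × 3 × 12 = 7200.
537 μg/mL / 7200 = 0.0746 μg/mL = 74.6 ng/mL.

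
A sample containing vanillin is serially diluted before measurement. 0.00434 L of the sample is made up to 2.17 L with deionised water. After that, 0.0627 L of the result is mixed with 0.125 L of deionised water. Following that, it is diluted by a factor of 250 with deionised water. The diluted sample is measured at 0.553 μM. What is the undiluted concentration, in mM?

Overall dilution factor = 500 × 2.994 × 250 = 3.74 × 10⁵.
Original = 0.553 μM × 3.74 × 10⁵ = 2.07 × 10⁵ μM = 207 mM.

207 mM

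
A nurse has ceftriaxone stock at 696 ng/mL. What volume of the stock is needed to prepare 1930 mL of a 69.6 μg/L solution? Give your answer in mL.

69.6 μg/L = 69.6 ng/mL.
V₁ = C₂V₂/C₁ = 69.6 × 1930 / 696 = 193 mL.

193 mL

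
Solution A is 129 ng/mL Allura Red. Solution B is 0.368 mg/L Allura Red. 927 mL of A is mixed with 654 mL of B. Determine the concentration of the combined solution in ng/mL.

C_B = 0.368 mg/L = 368 ng/mL.
C_mix = (C_A·V_A + C_B·V_B)/(V_A + V_B) = (129×927 + 368×654) / 1581 = 228 ng/mL.

228 ng/mL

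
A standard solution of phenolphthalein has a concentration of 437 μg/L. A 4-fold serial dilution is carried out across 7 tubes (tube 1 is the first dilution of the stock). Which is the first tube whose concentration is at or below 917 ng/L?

Tube n has concentration 437 μg/L / 4ⁿ.
Need 4ⁿ ≥ 437 μg/L / 917 ng/L = 477, so n ≥ 4.45.
First such tube: n = 5.

tube 5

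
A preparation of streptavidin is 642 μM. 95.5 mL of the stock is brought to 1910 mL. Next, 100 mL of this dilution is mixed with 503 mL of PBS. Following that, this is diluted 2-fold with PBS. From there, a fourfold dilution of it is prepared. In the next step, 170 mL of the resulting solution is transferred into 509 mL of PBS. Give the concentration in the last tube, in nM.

Overall dilution factor = 20 × 6.030 × 2 × 4 × 3.994 = 3854.
642 μM / 3854 = 0.167 μM = 167 nM.

167 nM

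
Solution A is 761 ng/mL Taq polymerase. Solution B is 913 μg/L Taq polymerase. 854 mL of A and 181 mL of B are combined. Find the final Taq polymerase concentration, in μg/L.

C_B = 913 μg/L = 913 ng/mL.
C_mix = (C_A·V_A + C_B·V_B)/(V_A + V_B) = (761×854 + 913×181) / 1035 = 788 ng/mL = 788 μg/L.

788 μg/L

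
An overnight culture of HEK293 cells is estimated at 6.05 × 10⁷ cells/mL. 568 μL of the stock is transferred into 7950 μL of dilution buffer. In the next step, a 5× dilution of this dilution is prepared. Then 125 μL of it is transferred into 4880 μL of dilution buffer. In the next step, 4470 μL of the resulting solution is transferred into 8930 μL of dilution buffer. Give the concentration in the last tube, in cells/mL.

6720 cells/mL

Overall dilution factor = 15.00 × 5 × 40.04 × 2.998 = 9000.
6.05 × 10⁷ cells/mL / 9000 = 6720 cells/mL.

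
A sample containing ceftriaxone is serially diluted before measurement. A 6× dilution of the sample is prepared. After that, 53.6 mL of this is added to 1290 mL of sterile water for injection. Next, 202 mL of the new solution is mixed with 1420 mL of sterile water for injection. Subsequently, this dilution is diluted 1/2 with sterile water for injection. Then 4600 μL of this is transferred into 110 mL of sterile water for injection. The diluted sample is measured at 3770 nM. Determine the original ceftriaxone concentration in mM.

Overall dilution factor = 6 × 25.07 × 8.030 × 2 × 24.91 = 6.02 × 10⁴.
Original = 3770 nM × 6.02 × 10⁴ = 2.27 × 10⁸ nM = 227 mM.

227 mM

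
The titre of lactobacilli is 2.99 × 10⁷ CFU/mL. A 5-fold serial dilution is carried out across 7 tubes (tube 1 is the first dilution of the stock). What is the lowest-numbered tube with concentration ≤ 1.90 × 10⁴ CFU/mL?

tube 5

Tube n has concentration 2.99 × 10⁷ CFU/mL / 5ⁿ.
Need 5ⁿ ≥ 2.99 × 10⁷ CFU/mL / 1.90 × 10⁴ CFU/mL = 1574, so n ≥ 4.57.
First such tube: n = 5.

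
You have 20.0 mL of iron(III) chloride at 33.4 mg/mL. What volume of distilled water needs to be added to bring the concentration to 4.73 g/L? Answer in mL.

4.73 g/L = 4.73 mg/mL.
V₂ = C₁V₁/C₂ = 33.4 × 20.0 / 4.73 = 141 mL.
Diluent to add = V₂ − V₁ = 141 − 20.0 = 121 mL.

121 mL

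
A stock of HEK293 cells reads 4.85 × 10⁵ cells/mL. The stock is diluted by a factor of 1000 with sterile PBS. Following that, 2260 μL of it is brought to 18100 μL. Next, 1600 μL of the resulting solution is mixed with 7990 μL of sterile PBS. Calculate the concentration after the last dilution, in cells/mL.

Overall dilution factor = 1000 × 8.009 × 5.994 = 4.80 × 10⁴.
4.85 × 10⁵ cells/mL / 4.80 × 10⁴ = 10.1 cells/mL.

10.1 cells/mL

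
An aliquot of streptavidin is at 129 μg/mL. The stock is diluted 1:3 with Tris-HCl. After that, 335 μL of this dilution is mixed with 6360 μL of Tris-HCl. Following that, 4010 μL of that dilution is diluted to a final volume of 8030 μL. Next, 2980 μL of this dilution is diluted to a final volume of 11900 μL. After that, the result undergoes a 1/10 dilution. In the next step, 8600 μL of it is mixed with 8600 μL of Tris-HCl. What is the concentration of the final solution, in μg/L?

Overall dilution factor = 3 × 19.99 × 2.002 × 3.993 × 10 × 2 = 9589.
129 μg/mL / 9589 = 0.0135 μg/mL = 13.5 μg/L.

13.5 μg/L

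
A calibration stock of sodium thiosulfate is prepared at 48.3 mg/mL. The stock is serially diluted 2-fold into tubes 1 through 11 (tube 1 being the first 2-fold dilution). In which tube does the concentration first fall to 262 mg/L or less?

tube 8

Tube n has concentration 48.3 mg/mL / 2ⁿ.
Need 2ⁿ ≥ 48.3 mg/mL / 262 mg/L = 184, so n ≥ 7.53.
First such tube: n = 8.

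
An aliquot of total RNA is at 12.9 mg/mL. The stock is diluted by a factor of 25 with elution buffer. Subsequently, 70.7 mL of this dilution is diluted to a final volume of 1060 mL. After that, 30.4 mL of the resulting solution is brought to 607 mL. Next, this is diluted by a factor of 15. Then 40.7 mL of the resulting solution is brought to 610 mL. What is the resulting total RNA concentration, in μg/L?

Overall dilution factor = 25 × 14.99 × 19.97 × 15 × 14.99 = 1.68 × 10⁶.
12.9 mg/mL / 1.68 × 10⁶ = 7.67 × 10⁻⁶ mg/mL = 7.67 μg/L.

7.67 μg/L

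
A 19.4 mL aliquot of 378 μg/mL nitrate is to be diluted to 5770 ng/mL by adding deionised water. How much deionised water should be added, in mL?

5770 ng/mL = 5.77 μg/mL.
V₂ = C₁V₁/C₂ = 378 × 19.4 / 5.77 = 1271 mL.
Diluent to add = V₂ − V₁ = 1271 − 19.4 = 1250 mL.

1250 mL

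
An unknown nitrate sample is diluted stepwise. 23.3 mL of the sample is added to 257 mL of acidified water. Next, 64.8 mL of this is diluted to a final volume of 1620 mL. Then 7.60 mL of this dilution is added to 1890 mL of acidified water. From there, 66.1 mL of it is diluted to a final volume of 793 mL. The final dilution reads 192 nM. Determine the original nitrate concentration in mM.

173 mM

Overall dilution factor = 12.03 × 25 × 249.7 × 12.00 = 9.01 × 10⁵.
Original = 192 nM × 9.01 × 10⁵ = 1.73 × 10⁸ nM = 173 mM.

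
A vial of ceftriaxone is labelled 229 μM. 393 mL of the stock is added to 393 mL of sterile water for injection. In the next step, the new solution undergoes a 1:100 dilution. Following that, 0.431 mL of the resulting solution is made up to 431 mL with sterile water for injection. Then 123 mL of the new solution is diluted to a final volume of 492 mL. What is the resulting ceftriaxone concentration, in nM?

Overall dilution factor = 2 × 100 × 1000 × 4 = 8.00 × 10⁵.
229 μM / 8.00 × 10⁵ = 2.86 × 10⁻⁴ μM = 0.286 nM.

0.286 nM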